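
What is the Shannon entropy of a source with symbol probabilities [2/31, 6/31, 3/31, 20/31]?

H(X) = -Σ p(x) log₂ p(x)
  -2/31 × log₂(2/31) = 0.2551
  -6/31 × log₂(6/31) = 0.4586
  -3/31 × log₂(3/31) = 0.3261
  -20/31 × log₂(20/31) = 0.4079
H(X) = 1.4476 bits


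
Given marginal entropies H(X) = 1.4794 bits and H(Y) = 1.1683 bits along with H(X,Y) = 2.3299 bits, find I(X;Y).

I(X;Y) = H(X) + H(Y) - H(X,Y)
I(X;Y) = 1.4794 + 1.1683 - 2.3299 = 0.3178 bits


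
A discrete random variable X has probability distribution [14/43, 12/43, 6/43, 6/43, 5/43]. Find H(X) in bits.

H(X) = -Σ p(x) log₂ p(x)
  -14/43 × log₂(14/43) = 0.5271
  -12/43 × log₂(12/43) = 0.5139
  -6/43 × log₂(6/43) = 0.3965
  -6/43 × log₂(6/43) = 0.3965
  -5/43 × log₂(5/43) = 0.3610
H(X) = 2.1948 bits


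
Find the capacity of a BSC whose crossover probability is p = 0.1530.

For BSC with error probability p:
C = 1 - H(p) where H(p) is binary entropy
H(0.1530) = -0.1530 × log₂(0.1530) - 0.8470 × log₂(0.8470)
H(p) = 0.6173
C = 1 - 0.6173 = 0.3827 bits/use


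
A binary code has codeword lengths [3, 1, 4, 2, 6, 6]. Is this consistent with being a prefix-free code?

Kraft inequality: Σ 2^(-l_i) ≤ 1 for prefix-free code
Calculating: 2^(-3) + 2^(-1) + 2^(-4) + 2^(-2) + 2^(-6) + 2^(-6)
= 0.125 + 0.5 + 0.0625 + 0.25 + 0.015625 + 0.015625
= 0.9688
Since 0.9688 ≤ 1, prefix-free code exists


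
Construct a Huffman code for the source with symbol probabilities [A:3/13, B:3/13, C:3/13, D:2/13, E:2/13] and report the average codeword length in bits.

Huffman tree construction:
Combine smallest probabilities repeatedly
Resulting codes:
  A: 00 (length 2)
  B: 01 (length 2)
  C: 10 (length 2)
  D: 110 (length 3)
  E: 111 (length 3)
Average length = Σ p(s) × length(s) = 2.3077 bits


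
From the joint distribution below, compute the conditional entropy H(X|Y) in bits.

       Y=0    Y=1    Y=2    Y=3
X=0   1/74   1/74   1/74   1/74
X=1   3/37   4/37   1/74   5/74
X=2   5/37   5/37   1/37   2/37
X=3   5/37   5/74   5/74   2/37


H(X|Y) = Σ_y p(y) H(X|Y=y)
  p(Y=0) = 27/74, H(X|Y=0) = 1.7198
  p(Y=1) = 12/37, H(X|Y=1) = 1.7171
  p(Y=2) = 9/74, H(X|Y=2) = 1.6577
  p(Y=3) = 7/37, H(X|Y=3) = 1.8352
H(X|Y) = 0.3649×1.7198 + 0.3243×1.7171 + 0.1216×1.6577 + 0.1892×1.8352 = 1.7332 bits


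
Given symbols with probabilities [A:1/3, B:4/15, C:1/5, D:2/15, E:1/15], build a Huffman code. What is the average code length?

Huffman tree construction:
Combine smallest probabilities repeatedly
Resulting codes:
  A: 11 (length 2)
  B: 10 (length 2)
  C: 00 (length 2)
  D: 011 (length 3)
  E: 010 (length 3)
Average length = Σ p(s) × length(s) = 2.2000 bits


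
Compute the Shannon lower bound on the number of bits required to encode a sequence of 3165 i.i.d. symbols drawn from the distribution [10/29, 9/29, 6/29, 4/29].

Entropy H = 1.9180 bits/symbol
Minimum bits = H × n = 1.9180 × 3165
= 6070.59 bits


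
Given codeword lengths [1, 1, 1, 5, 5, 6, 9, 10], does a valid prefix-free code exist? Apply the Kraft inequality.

Kraft inequality: Σ 2^(-l_i) ≤ 1 for prefix-free code
Calculating: 2^(-1) + 2^(-1) + 2^(-1) + 2^(-5) + 2^(-5) + 2^(-6) + 2^(-9) + 2^(-10)
= 0.5 + 0.5 + 0.5 + 0.03125 + 0.03125 + 0.015625 + 0.001953125 + 0.0009765625
= 1.5811
Since 1.5811 > 1, prefix-free code does not exist


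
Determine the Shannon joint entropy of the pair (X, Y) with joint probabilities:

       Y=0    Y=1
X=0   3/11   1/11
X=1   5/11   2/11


H(X,Y) = -Σ p(x,y) log₂ p(x,y)
  p(0,0)=3/11: -0.2727 × log₂(0.2727) = 0.5112
  p(0,1)=1/11: -0.0909 × log₂(0.0909) = 0.3145
  p(1,0)=5/11: -0.4545 × log₂(0.4545) = 0.5170
  p(1,1)=2/11: -0.1818 × log₂(0.1818) = 0.4472
H(X,Y) = 1.7899 bits


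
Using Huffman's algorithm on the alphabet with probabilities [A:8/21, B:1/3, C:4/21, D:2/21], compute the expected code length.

Huffman tree construction:
Combine smallest probabilities repeatedly
Resulting codes:
  A: 0 (length 1)
  B: 11 (length 2)
  C: 101 (length 3)
  D: 100 (length 3)
Average length = Σ p(s) × length(s) = 1.9048 bits


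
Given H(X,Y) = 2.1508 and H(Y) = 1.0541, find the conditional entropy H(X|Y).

Chain rule: H(X,Y) = H(X|Y) + H(Y)
H(X|Y) = H(X,Y) - H(Y) = 2.1508 - 1.0541 = 1.0967 bits


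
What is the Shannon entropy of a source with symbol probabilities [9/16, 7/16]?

H(X) = -Σ p(x) log₂ p(x)
  -9/16 × log₂(9/16) = 0.4669
  -7/16 × log₂(7/16) = 0.5218
H(X) = 0.9887 bits


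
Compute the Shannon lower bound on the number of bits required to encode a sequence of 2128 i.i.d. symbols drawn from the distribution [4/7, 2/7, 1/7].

Entropy H = 1.3788 bits/symbol
Minimum bits = H × n = 1.3788 × 2128
= 2934.05 bits


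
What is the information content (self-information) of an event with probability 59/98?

Information content I(x) = -log₂(p(x))
I = -log₂(59/98) = -log₂(0.6020)
I = 0.7321 bits


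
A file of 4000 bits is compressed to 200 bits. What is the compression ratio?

Compression ratio = Original / Compressed
= 4000 / 200 = 20.00:1


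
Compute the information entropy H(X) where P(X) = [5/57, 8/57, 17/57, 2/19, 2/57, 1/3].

H(X) = -Σ p(x) log₂ p(x)
  -5/57 × log₂(5/57) = 0.3080
  -8/57 × log₂(8/57) = 0.3976
  -17/57 × log₂(17/57) = 0.5206
  -2/19 × log₂(2/19) = 0.3419
  -2/57 × log₂(2/57) = 0.1696
  -1/3 × log₂(1/3) = 0.5283
H(X) = 2.2659 bits


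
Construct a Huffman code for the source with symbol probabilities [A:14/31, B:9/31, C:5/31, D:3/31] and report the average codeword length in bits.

Huffman tree construction:
Combine smallest probabilities repeatedly
Resulting codes:
  A: 0 (length 1)
  B: 11 (length 2)
  C: 101 (length 3)
  D: 100 (length 3)
Average length = Σ p(s) × length(s) = 1.8065 bits


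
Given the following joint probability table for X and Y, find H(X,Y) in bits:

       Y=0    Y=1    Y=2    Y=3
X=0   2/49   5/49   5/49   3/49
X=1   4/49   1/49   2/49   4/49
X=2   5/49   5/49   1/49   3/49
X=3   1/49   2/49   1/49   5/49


H(X,Y) = -Σ p(x,y) log₂ p(x,y)
  p(0,0)=2/49: -0.0408 × log₂(0.0408) = 0.1884
  p(0,1)=5/49: -0.1020 × log₂(0.1020) = 0.3360
  p(0,2)=5/49: -0.1020 × log₂(0.1020) = 0.3360
  p(0,3)=3/49: -0.0612 × log₂(0.0612) = 0.2467
  p(1,0)=4/49: -0.0816 × log₂(0.0816) = 0.2951
  p(1,1)=1/49: -0.0204 × log₂(0.0204) = 0.1146
  p(1,2)=2/49: -0.0408 × log₂(0.0408) = 0.1884
  p(1,3)=4/49: -0.0816 × log₂(0.0816) = 0.2951
  p(2,0)=5/49: -0.1020 × log₂(0.1020) = 0.3360
  p(2,1)=5/49: -0.1020 × log₂(0.1020) = 0.3360
  p(2,2)=1/49: -0.0204 × log₂(0.0204) = 0.1146
  p(2,3)=3/49: -0.0612 × log₂(0.0612) = 0.2467
  p(3,0)=1/49: -0.0204 × log₂(0.0204) = 0.1146
  p(3,1)=2/49: -0.0408 × log₂(0.0408) = 0.1884
  p(3,2)=1/49: -0.0204 × log₂(0.0204) = 0.1146
  p(3,3)=5/49: -0.1020 × log₂(0.1020) = 0.3360
H(X,Y) = 3.7870 bits


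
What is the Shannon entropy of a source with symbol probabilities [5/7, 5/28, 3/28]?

H(X) = -Σ p(x) log₂ p(x)
  -5/7 × log₂(5/7) = 0.3467
  -5/28 × log₂(5/28) = 0.4438
  -3/28 × log₂(3/28) = 0.3453
H(X) = 1.1358 bits


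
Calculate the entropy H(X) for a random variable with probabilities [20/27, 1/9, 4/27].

H(X) = -Σ p(x) log₂ p(x)
  -20/27 × log₂(20/27) = 0.3207
  -1/9 × log₂(1/9) = 0.3522
  -4/27 × log₂(4/27) = 0.4081
H(X) = 1.0811 bits


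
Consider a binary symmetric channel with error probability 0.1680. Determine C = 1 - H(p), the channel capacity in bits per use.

For BSC with error probability p:
C = 1 - H(p) where H(p) is binary entropy
H(0.1680) = -0.1680 × log₂(0.1680) - 0.8320 × log₂(0.8320)
H(p) = 0.6531
C = 1 - 0.6531 = 0.3469 bits/use


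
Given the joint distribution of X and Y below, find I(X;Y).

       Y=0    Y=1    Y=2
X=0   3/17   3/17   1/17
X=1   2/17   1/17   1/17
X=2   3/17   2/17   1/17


H(X) = 1.5486, H(Y) = 1.4837, H(X,Y) = 3.0131
I(X;Y) = H(X) + H(Y) - H(X,Y) = 0.0192 bits


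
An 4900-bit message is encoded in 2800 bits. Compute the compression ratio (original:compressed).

Compression ratio = Original / Compressed
= 4900 / 2800 = 1.75:1


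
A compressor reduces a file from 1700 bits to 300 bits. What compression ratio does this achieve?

Compression ratio = Original / Compressed
= 1700 / 300 = 5.67:1


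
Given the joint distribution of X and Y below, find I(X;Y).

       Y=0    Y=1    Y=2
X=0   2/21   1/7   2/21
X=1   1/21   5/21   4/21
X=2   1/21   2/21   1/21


H(X) = 1.4937, H(Y) = 1.4937, H(X,Y) = 2.9464
I(X;Y) = H(X) + H(Y) - H(X,Y) = 0.0410 bits


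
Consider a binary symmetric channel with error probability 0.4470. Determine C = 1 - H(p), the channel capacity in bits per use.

For BSC with error probability p:
C = 1 - H(p) where H(p) is binary entropy
H(0.4470) = -0.4470 × log₂(0.4470) - 0.5530 × log₂(0.5530)
H(p) = 0.9919
C = 1 - 0.9919 = 0.0081 bits/use


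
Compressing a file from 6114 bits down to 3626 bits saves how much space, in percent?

Space savings = (1 - Compressed/Original) × 100%
= (1 - 3626/6114) × 100%
= 40.69%


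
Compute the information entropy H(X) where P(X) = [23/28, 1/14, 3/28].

H(X) = -Σ p(x) log₂ p(x)
  -23/28 × log₂(23/28) = 0.2331
  -1/14 × log₂(1/14) = 0.2720
  -3/28 × log₂(3/28) = 0.3453
H(X) = 0.8503 bits


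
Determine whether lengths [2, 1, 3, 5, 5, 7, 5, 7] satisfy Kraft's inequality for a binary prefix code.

Kraft inequality: Σ 2^(-l_i) ≤ 1 for prefix-free code
Calculating: 2^(-2) + 2^(-1) + 2^(-3) + 2^(-5) + 2^(-5) + 2^(-7) + 2^(-5) + 2^(-7)
= 0.25 + 0.5 + 0.125 + 0.03125 + 0.03125 + 0.0078125 + 0.03125 + 0.0078125
= 0.9844
Since 0.9844 ≤ 1, prefix-free code exists


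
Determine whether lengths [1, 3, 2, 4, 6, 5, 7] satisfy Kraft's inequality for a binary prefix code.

Kraft inequality: Σ 2^(-l_i) ≤ 1 for prefix-free code
Calculating: 2^(-1) + 2^(-3) + 2^(-2) + 2^(-4) + 2^(-6) + 2^(-5) + 2^(-7)
= 0.5 + 0.125 + 0.25 + 0.0625 + 0.015625 + 0.03125 + 0.0078125
= 0.9922
Since 0.9922 ≤ 1, prefix-free code exists


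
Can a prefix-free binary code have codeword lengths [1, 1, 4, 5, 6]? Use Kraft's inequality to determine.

Kraft inequality: Σ 2^(-l_i) ≤ 1 for prefix-free code
Calculating: 2^(-1) + 2^(-1) + 2^(-4) + 2^(-5) + 2^(-6)
= 0.5 + 0.5 + 0.0625 + 0.03125 + 0.015625
= 1.1094
Since 1.1094 > 1, prefix-free code does not exist


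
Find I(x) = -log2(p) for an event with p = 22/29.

Information content I(x) = -log₂(p(x))
I = -log₂(22/29) = -log₂(0.7586)
I = 0.3985 bits


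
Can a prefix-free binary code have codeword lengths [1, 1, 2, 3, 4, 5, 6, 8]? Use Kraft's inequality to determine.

Kraft inequality: Σ 2^(-l_i) ≤ 1 for prefix-free code
Calculating: 2^(-1) + 2^(-1) + 2^(-2) + 2^(-3) + 2^(-4) + 2^(-5) + 2^(-6) + 2^(-8)
= 0.5 + 0.5 + 0.25 + 0.125 + 0.0625 + 0.03125 + 0.015625 + 0.00390625
= 1.4883
Since 1.4883 > 1, prefix-free code does not exist


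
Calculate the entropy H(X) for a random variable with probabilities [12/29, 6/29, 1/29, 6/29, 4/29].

H(X) = -Σ p(x) log₂ p(x)
  -12/29 × log₂(12/29) = 0.5268
  -6/29 × log₂(6/29) = 0.4703
  -1/29 × log₂(1/29) = 0.1675
  -6/29 × log₂(6/29) = 0.4703
  -4/29 × log₂(4/29) = 0.3942
H(X) = 2.0290 bits


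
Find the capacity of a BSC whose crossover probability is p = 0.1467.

For BSC with error probability p:
C = 1 - H(p) where H(p) is binary entropy
H(0.1467) = -0.1467 × log₂(0.1467) - 0.8533 × log₂(0.8533)
H(p) = 0.6015
C = 1 - 0.6015 = 0.3985 bits/use


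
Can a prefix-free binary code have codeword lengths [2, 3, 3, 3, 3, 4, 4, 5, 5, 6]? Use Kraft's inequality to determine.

Kraft inequality: Σ 2^(-l_i) ≤ 1 for prefix-free code
Calculating: 2^(-2) + 2^(-3) + 2^(-3) + 2^(-3) + 2^(-3) + 2^(-4) + 2^(-4) + 2^(-5) + 2^(-5) + 2^(-6)
= 0.25 + 0.125 + 0.125 + 0.125 + 0.125 + 0.0625 + 0.0625 + 0.03125 + 0.03125 + 0.015625
= 0.9531
Since 0.9531 ≤ 1, prefix-free code exists


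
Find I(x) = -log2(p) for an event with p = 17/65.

Information content I(x) = -log₂(p(x))
I = -log₂(17/65) = -log₂(0.2615)
I = 1.9349 bits


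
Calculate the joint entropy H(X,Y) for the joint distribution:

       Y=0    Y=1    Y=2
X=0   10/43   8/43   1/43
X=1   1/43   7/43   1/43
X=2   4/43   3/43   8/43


H(X,Y) = -Σ p(x,y) log₂ p(x,y)
  p(0,0)=10/43: -0.2326 × log₂(0.2326) = 0.4894
  p(0,1)=8/43: -0.1860 × log₂(0.1860) = 0.4514
  p(0,2)=1/43: -0.0233 × log₂(0.0233) = 0.1262
  p(1,0)=1/43: -0.0233 × log₂(0.0233) = 0.1262
  p(1,1)=7/43: -0.1628 × log₂(0.1628) = 0.4263
  p(1,2)=1/43: -0.0233 × log₂(0.0233) = 0.1262
  p(2,0)=4/43: -0.0930 × log₂(0.0930) = 0.3187
  p(2,1)=3/43: -0.0698 × log₂(0.0698) = 0.2680
  p(2,2)=8/43: -0.1860 × log₂(0.1860) = 0.4514
H(X,Y) = 2.7838 bits


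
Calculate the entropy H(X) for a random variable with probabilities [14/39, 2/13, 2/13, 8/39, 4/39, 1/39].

H(X) = -Σ p(x) log₂ p(x)
  -14/39 × log₂(14/39) = 0.5306
  -2/13 × log₂(2/13) = 0.4155
  -2/13 × log₂(2/13) = 0.4155
  -8/39 × log₂(8/39) = 0.4688
  -4/39 × log₂(4/39) = 0.3370
  -1/39 × log₂(1/39) = 0.1355
H(X) = 2.3028 bits


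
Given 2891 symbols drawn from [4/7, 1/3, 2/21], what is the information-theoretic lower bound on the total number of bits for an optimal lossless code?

Entropy H = 1.3127 bits/symbol
Minimum bits = H × n = 1.3127 × 2891
= 3795.14 bits


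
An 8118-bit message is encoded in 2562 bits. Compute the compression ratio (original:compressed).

Compression ratio = Original / Compressed
= 8118 / 2562 = 3.17:1


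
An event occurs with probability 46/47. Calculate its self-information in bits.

Information content I(x) = -log₂(p(x))
I = -log₂(46/47) = -log₂(0.9787)
I = 0.0310 bits


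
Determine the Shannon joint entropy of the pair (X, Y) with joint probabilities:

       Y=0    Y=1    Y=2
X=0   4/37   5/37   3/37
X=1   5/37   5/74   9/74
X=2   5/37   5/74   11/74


H(X,Y) = -Σ p(x,y) log₂ p(x,y)
  p(0,0)=4/37: -0.1081 × log₂(0.1081) = 0.3470
  p(0,1)=5/37: -0.1351 × log₂(0.1351) = 0.3902
  p(0,2)=3/37: -0.0811 × log₂(0.0811) = 0.2939
  p(1,0)=5/37: -0.1351 × log₂(0.1351) = 0.3902
  p(1,1)=5/74: -0.0676 × log₂(0.0676) = 0.2627
  p(1,2)=9/74: -0.1216 × log₂(0.1216) = 0.3697
  p(2,0)=5/37: -0.1351 × log₂(0.1351) = 0.3902
  p(2,1)=5/74: -0.0676 × log₂(0.0676) = 0.2627
  p(2,2)=11/74: -0.1486 × log₂(0.1486) = 0.4088
H(X,Y) = 3.1153 bits


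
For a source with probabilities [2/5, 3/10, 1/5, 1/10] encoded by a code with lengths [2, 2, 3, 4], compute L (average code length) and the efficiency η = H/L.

Average length L = Σ p_i × l_i = 2.4000 bits
Entropy H = 1.8464 bits
Efficiency η = H/L × 100% = 76.93%


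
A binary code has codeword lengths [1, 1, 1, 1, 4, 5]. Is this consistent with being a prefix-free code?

Kraft inequality: Σ 2^(-l_i) ≤ 1 for prefix-free code
Calculating: 2^(-1) + 2^(-1) + 2^(-1) + 2^(-1) + 2^(-4) + 2^(-5)
= 0.5 + 0.5 + 0.5 + 0.5 + 0.0625 + 0.03125
= 2.0938
Since 2.0938 > 1, prefix-free code does not exist


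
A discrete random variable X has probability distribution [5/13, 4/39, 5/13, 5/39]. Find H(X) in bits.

H(X) = -Σ p(x) log₂ p(x)
  -5/13 × log₂(5/13) = 0.5302
  -4/39 × log₂(4/39) = 0.3370
  -5/13 × log₂(5/13) = 0.5302
  -5/39 × log₂(5/39) = 0.3799
H(X) = 1.7773 bits


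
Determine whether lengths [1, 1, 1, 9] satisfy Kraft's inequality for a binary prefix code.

Kraft inequality: Σ 2^(-l_i) ≤ 1 for prefix-free code
Calculating: 2^(-1) + 2^(-1) + 2^(-1) + 2^(-9)
= 0.5 + 0.5 + 0.5 + 0.001953125
= 1.5020
Since 1.5020 > 1, prefix-free code does not exist


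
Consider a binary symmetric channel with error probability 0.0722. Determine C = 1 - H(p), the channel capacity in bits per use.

For BSC with error probability p:
C = 1 - H(p) where H(p) is binary entropy
H(0.0722) = -0.0722 × log₂(0.0722) - 0.9278 × log₂(0.9278)
H(p) = 0.3741
C = 1 - 0.3741 = 0.6259 bits/use


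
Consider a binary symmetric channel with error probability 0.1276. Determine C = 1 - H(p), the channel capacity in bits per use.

For BSC with error probability p:
C = 1 - H(p) where H(p) is binary entropy
H(0.1276) = -0.1276 × log₂(0.1276) - 0.8724 × log₂(0.8724)
H(p) = 0.5508
C = 1 - 0.5508 = 0.4492 bits/use


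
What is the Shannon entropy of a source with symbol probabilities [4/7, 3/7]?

H(X) = -Σ p(x) log₂ p(x)
  -4/7 × log₂(4/7) = 0.4613
  -3/7 × log₂(3/7) = 0.5239
H(X) = 0.9852 bits


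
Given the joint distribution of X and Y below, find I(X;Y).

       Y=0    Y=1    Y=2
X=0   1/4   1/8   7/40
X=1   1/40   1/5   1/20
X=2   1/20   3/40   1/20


H(X) = 1.4266, H(Y) = 1.5679, H(X,Y) = 2.8410
I(X;Y) = H(X) + H(Y) - H(X,Y) = 0.1535 bits


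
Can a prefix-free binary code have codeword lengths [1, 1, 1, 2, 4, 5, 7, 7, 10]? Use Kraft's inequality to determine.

Kraft inequality: Σ 2^(-l_i) ≤ 1 for prefix-free code
Calculating: 2^(-1) + 2^(-1) + 2^(-1) + 2^(-2) + 2^(-4) + 2^(-5) + 2^(-7) + 2^(-7) + 2^(-10)
= 0.5 + 0.5 + 0.5 + 0.25 + 0.0625 + 0.03125 + 0.0078125 + 0.0078125 + 0.0009765625
= 1.8604
Since 1.8604 > 1, prefix-free code does not exist


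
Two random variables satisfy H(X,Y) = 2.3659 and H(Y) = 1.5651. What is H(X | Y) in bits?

Chain rule: H(X,Y) = H(X|Y) + H(Y)
H(X|Y) = H(X,Y) - H(Y) = 2.3659 - 1.5651 = 0.8008 bits


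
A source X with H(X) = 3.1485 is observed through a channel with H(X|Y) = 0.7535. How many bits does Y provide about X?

I(X;Y) = H(X) - H(X|Y)
I(X;Y) = 3.1485 - 0.7535 = 2.395 bits


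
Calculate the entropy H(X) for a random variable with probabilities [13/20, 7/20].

H(X) = -Σ p(x) log₂ p(x)
  -13/20 × log₂(13/20) = 0.4040
  -7/20 × log₂(7/20) = 0.5301
H(X) = 0.9341 bits


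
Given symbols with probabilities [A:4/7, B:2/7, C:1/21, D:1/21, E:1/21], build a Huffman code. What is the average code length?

Huffman tree construction:
Combine smallest probabilities repeatedly
Resulting codes:
  A: 1 (length 1)
  B: 01 (length 2)
  C: 0010 (length 4)
  D: 0011 (length 4)
  E: 000 (length 3)
Average length = Σ p(s) × length(s) = 1.6667 bits


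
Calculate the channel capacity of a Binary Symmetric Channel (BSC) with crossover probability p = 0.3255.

For BSC with error probability p:
C = 1 - H(p) where H(p) is binary entropy
H(0.3255) = -0.3255 × log₂(0.3255) - 0.6745 × log₂(0.6745)
H(p) = 0.9103
C = 1 - 0.9103 = 0.0897 bits/use


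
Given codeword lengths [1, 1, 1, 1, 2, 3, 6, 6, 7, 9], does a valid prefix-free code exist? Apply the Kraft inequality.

Kraft inequality: Σ 2^(-l_i) ≤ 1 for prefix-free code
Calculating: 2^(-1) + 2^(-1) + 2^(-1) + 2^(-1) + 2^(-2) + 2^(-3) + 2^(-6) + 2^(-6) + 2^(-7) + 2^(-9)
= 0.5 + 0.5 + 0.5 + 0.5 + 0.25 + 0.125 + 0.015625 + 0.015625 + 0.0078125 + 0.001953125
= 2.4160
Since 2.4160 > 1, prefix-free code does not exist


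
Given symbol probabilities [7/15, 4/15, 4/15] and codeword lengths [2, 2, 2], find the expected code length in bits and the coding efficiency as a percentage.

Average length L = Σ p_i × l_i = 2.0000 bits
Entropy H = 1.5301 bits
Efficiency η = H/L × 100% = 76.51%


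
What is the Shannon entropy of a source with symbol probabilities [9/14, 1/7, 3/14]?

H(X) = -Σ p(x) log₂ p(x)
  -9/14 × log₂(9/14) = 0.4098
  -1/7 × log₂(1/7) = 0.4011
  -3/14 × log₂(3/14) = 0.4762
H(X) = 1.2871 bits


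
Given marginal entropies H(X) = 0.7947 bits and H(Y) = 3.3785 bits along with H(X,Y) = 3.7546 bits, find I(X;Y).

I(X;Y) = H(X) + H(Y) - H(X,Y)
I(X;Y) = 0.7947 + 3.3785 - 3.7546 = 0.4186 bits


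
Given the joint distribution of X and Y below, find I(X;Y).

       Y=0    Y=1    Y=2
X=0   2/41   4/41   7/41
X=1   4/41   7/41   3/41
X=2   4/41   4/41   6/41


H(X) = 1.5841, H(Y) = 1.5570, H(X,Y) = 3.0754
I(X;Y) = H(X) + H(Y) - H(X,Y) = 0.0657 bits


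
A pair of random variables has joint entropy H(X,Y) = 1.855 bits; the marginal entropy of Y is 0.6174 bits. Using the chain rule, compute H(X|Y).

Chain rule: H(X,Y) = H(X|Y) + H(Y)
H(X|Y) = H(X,Y) - H(Y) = 1.855 - 0.6174 = 1.2376 bits


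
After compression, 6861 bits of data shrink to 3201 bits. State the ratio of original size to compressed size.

Compression ratio = Original / Compressed
= 6861 / 3201 = 2.14:1


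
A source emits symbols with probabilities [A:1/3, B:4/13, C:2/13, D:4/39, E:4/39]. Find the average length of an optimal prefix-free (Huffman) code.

Huffman tree construction:
Combine smallest probabilities repeatedly
Resulting codes:
  A: 11 (length 2)
  B: 10 (length 2)
  C: 00 (length 2)
  D: 010 (length 3)
  E: 011 (length 3)
Average length = Σ p(s) × length(s) = 2.2051 bits


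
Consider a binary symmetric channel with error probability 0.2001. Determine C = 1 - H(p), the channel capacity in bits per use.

For BSC with error probability p:
C = 1 - H(p) where H(p) is binary entropy
H(0.2001) = -0.2001 × log₂(0.2001) - 0.7999 × log₂(0.7999)
H(p) = 0.7221
C = 1 - 0.7221 = 0.2779 bits/use


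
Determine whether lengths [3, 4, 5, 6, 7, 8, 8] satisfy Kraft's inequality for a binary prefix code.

Kraft inequality: Σ 2^(-l_i) ≤ 1 for prefix-free code
Calculating: 2^(-3) + 2^(-4) + 2^(-5) + 2^(-6) + 2^(-7) + 2^(-8) + 2^(-8)
= 0.125 + 0.0625 + 0.03125 + 0.015625 + 0.0078125 + 0.00390625 + 0.00390625
= 0.2500
Since 0.2500 ≤ 1, prefix-free code exists


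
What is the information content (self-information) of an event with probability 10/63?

Information content I(x) = -log₂(p(x))
I = -log₂(10/63) = -log₂(0.1587)
I = 2.6554 bits


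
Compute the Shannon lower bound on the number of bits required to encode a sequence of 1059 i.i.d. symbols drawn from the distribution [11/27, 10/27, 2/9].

Entropy H = 1.5407 bits/symbol
Minimum bits = H × n = 1.5407 × 1059
= 1631.61 bits


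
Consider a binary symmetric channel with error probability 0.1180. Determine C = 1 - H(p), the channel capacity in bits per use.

For BSC with error probability p:
C = 1 - H(p) where H(p) is binary entropy
H(0.1180) = -0.1180 × log₂(0.1180) - 0.8820 × log₂(0.8820)
H(p) = 0.5236
C = 1 - 0.5236 = 0.4764 bits/use


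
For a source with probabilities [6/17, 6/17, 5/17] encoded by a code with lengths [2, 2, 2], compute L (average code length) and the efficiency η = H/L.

Average length L = Σ p_i × l_i = 2.0000 bits
Entropy H = 1.5799 bits
Efficiency η = H/L × 100% = 78.99%


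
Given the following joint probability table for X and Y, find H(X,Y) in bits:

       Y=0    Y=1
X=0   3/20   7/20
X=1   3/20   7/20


H(X,Y) = -Σ p(x,y) log₂ p(x,y)
  p(0,0)=3/20: -0.1500 × log₂(0.1500) = 0.4105
  p(0,1)=7/20: -0.3500 × log₂(0.3500) = 0.5301
  p(1,0)=3/20: -0.1500 × log₂(0.1500) = 0.4105
  p(1,1)=7/20: -0.3500 × log₂(0.3500) = 0.5301
H(X,Y) = 1.8813 bits


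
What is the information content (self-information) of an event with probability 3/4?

Information content I(x) = -log₂(p(x))
I = -log₂(3/4) = -log₂(0.7500)
I = 0.4150 bits


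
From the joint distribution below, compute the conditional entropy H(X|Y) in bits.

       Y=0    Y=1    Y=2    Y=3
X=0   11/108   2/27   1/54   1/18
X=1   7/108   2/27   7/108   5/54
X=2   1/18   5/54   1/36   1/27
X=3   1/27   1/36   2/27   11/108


H(X|Y) = Σ_y p(y) H(X|Y=y)
  p(Y=0) = 7/27, H(X|Y=0) = 1.9068
  p(Y=1) = 29/108, H(X|Y=1) = 1.8934
  p(Y=2) = 5/27, H(X|Y=2) = 1.8016
  p(Y=3) = 31/108, H(X|Y=3) = 1.8967
H(X|Y) = 0.2593×1.9068 + 0.2685×1.8934 + 0.1852×1.8016 + 0.2870×1.8967 = 1.8808 bits


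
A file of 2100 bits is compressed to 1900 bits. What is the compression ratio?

Compression ratio = Original / Compressed
= 2100 / 1900 = 1.11:1


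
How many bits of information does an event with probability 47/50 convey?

Information content I(x) = -log₂(p(x))
I = -log₂(47/50) = -log₂(0.9400)
I = 0.0893 bits


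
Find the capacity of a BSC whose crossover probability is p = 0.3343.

For BSC with error probability p:
C = 1 - H(p) where H(p) is binary entropy
H(0.3343) = -0.3343 × log₂(0.3343) - 0.6657 × log₂(0.6657)
H(p) = 0.9193
C = 1 - 0.9193 = 0.0807 bits/use


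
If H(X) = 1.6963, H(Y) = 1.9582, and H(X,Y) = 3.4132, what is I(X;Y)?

I(X;Y) = H(X) + H(Y) - H(X,Y)
I(X;Y) = 1.6963 + 1.9582 - 3.4132 = 0.2413 bits


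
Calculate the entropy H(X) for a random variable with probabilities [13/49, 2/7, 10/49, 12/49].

H(X) = -Σ p(x) log₂ p(x)
  -13/49 × log₂(13/49) = 0.5079
  -2/7 × log₂(2/7) = 0.5164
  -10/49 × log₂(10/49) = 0.4679
  -12/49 × log₂(12/49) = 0.4971
H(X) = 1.9893 bits


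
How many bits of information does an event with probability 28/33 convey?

Information content I(x) = -log₂(p(x))
I = -log₂(28/33) = -log₂(0.8485)
I = 0.2370 bits


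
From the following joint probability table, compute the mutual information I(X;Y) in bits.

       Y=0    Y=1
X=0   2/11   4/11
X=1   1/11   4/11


H(X) = 0.9940, H(Y) = 0.8454, H(X,Y) = 1.8231
I(X;Y) = H(X) + H(Y) - H(X,Y) = 0.0163 bits


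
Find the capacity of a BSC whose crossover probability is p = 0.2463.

For BSC with error probability p:
C = 1 - H(p) where H(p) is binary entropy
H(0.2463) = -0.2463 × log₂(0.2463) - 0.7537 × log₂(0.7537)
H(p) = 0.8054
C = 1 - 0.8054 = 0.1946 bits/use


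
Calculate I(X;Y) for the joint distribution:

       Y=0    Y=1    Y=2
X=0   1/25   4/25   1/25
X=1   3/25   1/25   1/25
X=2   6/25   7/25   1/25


H(X) = 1.4270, H(Y) = 1.4041, H(X,Y) = 2.7272
I(X;Y) = H(X) + H(Y) - H(X,Y) = 0.1039 bits


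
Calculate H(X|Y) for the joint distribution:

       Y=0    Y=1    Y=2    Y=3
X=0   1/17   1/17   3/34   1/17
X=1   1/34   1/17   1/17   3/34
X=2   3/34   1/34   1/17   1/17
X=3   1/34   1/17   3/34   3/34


H(X|Y) = Σ_y p(y) H(X|Y=y)
  p(Y=0) = 7/34, H(X|Y=0) = 1.8424
  p(Y=1) = 7/34, H(X|Y=1) = 1.9502
  p(Y=2) = 5/17, H(X|Y=2) = 1.9710
  p(Y=3) = 5/17, H(X|Y=3) = 1.9710
H(X|Y) = 0.2059×1.8424 + 0.2059×1.9502 + 0.2941×1.9710 + 0.2941×1.9710 = 1.9402 bits


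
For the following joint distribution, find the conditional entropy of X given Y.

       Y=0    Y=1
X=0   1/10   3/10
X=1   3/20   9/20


H(X|Y) = Σ_y p(y) H(X|Y=y)
  p(Y=0) = 1/4, H(X|Y=0) = 0.9710
  p(Y=1) = 3/4, H(X|Y=1) = 0.9710
H(X|Y) = 0.2500×0.9710 + 0.7500×0.9710 = 0.9710 bits


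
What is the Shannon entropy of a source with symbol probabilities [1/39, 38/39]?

H(X) = -Σ p(x) log₂ p(x)
  -1/39 × log₂(1/39) = 0.1355
  -38/39 × log₂(38/39) = 0.0365
H(X) = 0.1720 bits


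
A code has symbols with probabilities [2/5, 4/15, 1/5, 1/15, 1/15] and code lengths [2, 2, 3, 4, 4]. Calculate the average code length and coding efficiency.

Average length L = Σ p_i × l_i = 2.4667 bits
Entropy H = 2.0226 bits
Efficiency η = H/L × 100% = 82.00%


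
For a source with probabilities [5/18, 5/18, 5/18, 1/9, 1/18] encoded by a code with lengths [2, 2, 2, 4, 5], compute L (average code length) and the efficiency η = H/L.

Average length L = Σ p_i × l_i = 2.3889 bits
Entropy H = 2.1239 bits
Efficiency η = H/L × 100% = 88.91%


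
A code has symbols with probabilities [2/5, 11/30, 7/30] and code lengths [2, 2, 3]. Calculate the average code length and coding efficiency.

Average length L = Σ p_i × l_i = 2.2333 bits
Entropy H = 1.5494 bits
Efficiency η = H/L × 100% = 69.38%


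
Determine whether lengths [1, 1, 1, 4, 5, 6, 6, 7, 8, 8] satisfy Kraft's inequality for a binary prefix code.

Kraft inequality: Σ 2^(-l_i) ≤ 1 for prefix-free code
Calculating: 2^(-1) + 2^(-1) + 2^(-1) + 2^(-4) + 2^(-5) + 2^(-6) + 2^(-6) + 2^(-7) + 2^(-8) + 2^(-8)
= 0.5 + 0.5 + 0.5 + 0.0625 + 0.03125 + 0.015625 + 0.015625 + 0.0078125 + 0.00390625 + 0.00390625
= 1.6406
Since 1.6406 > 1, prefix-free code does not exist


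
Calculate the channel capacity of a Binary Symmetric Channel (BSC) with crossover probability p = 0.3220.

For BSC with error probability p:
C = 1 - H(p) where H(p) is binary entropy
H(0.3220) = -0.3220 × log₂(0.3220) - 0.6780 × log₂(0.6780)
H(p) = 0.9065
C = 1 - 0.9065 = 0.0935 bits/use


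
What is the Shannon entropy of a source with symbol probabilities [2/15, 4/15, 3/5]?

H(X) = -Σ p(x) log₂ p(x)
  -2/15 × log₂(2/15) = 0.3876
  -4/15 × log₂(4/15) = 0.5085
  -3/5 × log₂(3/5) = 0.4422
H(X) = 1.3383 bits


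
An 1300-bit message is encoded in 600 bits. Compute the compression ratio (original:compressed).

Compression ratio = Original / Compressed
= 1300 / 600 = 2.17:1


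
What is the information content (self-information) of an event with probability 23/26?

Information content I(x) = -log₂(p(x))
I = -log₂(23/26) = -log₂(0.8846)
I = 0.1769 bits


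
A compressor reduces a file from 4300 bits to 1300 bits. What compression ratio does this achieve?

Compression ratio = Original / Compressed
= 4300 / 1300 = 3.31:1


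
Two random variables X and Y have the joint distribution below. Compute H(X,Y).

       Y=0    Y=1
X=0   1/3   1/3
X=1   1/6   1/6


H(X,Y) = -Σ p(x,y) log₂ p(x,y)
  p(0,0)=1/3: -0.3333 × log₂(0.3333) = 0.5283
  p(0,1)=1/3: -0.3333 × log₂(0.3333) = 0.5283
  p(1,0)=1/6: -0.1667 × log₂(0.1667) = 0.4308
  p(1,1)=1/6: -0.1667 × log₂(0.1667) = 0.4308
H(X,Y) = 1.9183 bits


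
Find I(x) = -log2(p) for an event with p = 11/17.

Information content I(x) = -log₂(p(x))
I = -log₂(11/17) = -log₂(0.6471)
I = 0.6280 bits


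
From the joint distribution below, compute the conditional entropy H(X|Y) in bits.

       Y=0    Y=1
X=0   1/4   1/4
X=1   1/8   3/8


H(X|Y) = Σ_y p(y) H(X|Y=y)
  p(Y=0) = 3/8, H(X|Y=0) = 0.9183
  p(Y=1) = 5/8, H(X|Y=1) = 0.9710
H(X|Y) = 0.3750×0.9183 + 0.6250×0.9710 = 0.9512 bits


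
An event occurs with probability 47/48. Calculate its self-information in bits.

Information content I(x) = -log₂(p(x))
I = -log₂(47/48) = -log₂(0.9792)
I = 0.0304 bits


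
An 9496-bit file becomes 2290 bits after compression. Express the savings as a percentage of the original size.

Space savings = (1 - Compressed/Original) × 100%
= (1 - 2290/9496) × 100%
= 75.88%


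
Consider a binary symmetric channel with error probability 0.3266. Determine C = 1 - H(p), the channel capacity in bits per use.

For BSC with error probability p:
C = 1 - H(p) where H(p) is binary entropy
H(0.3266) = -0.3266 × log₂(0.3266) - 0.6734 × log₂(0.6734)
H(p) = 0.9114
C = 1 - 0.9114 = 0.0886 bits/use


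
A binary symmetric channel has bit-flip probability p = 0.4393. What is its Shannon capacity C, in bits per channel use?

For BSC with error probability p:
C = 1 - H(p) where H(p) is binary entropy
H(0.4393) = -0.4393 × log₂(0.4393) - 0.5607 × log₂(0.5607)
H(p) = 0.9893
C = 1 - 0.9893 = 0.0107 bits/use


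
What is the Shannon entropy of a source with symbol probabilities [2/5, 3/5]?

H(X) = -Σ p(x) log₂ p(x)
  -2/5 × log₂(2/5) = 0.5288
  -3/5 × log₂(3/5) = 0.4422
H(X) = 0.9710 bits


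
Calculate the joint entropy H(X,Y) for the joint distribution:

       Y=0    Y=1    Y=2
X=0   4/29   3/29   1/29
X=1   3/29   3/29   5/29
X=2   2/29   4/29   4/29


H(X,Y) = -Σ p(x,y) log₂ p(x,y)
  p(0,0)=4/29: -0.1379 × log₂(0.1379) = 0.3942
  p(0,1)=3/29: -0.1034 × log₂(0.1034) = 0.3386
  p(0,2)=1/29: -0.0345 × log₂(0.0345) = 0.1675
  p(1,0)=3/29: -0.1034 × log₂(0.1034) = 0.3386
  p(1,1)=3/29: -0.1034 × log₂(0.1034) = 0.3386
  p(1,2)=5/29: -0.1724 × log₂(0.1724) = 0.4373
  p(2,0)=2/29: -0.0690 × log₂(0.0690) = 0.2661
  p(2,1)=4/29: -0.1379 × log₂(0.1379) = 0.3942
  p(2,2)=4/29: -0.1379 × log₂(0.1379) = 0.3942
H(X,Y) = 3.0692 bits


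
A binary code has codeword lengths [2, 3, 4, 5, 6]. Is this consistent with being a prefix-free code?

Kraft inequality: Σ 2^(-l_i) ≤ 1 for prefix-free code
Calculating: 2^(-2) + 2^(-3) + 2^(-4) + 2^(-5) + 2^(-6)
= 0.25 + 0.125 + 0.0625 + 0.03125 + 0.015625
= 0.4844
Since 0.4844 ≤ 1, prefix-free code exists


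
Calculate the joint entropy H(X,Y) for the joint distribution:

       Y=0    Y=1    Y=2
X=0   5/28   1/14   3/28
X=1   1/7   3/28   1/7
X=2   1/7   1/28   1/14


H(X,Y) = -Σ p(x,y) log₂ p(x,y)
  p(0,0)=5/28: -0.1786 × log₂(0.1786) = 0.4438
  p(0,1)=1/14: -0.0714 × log₂(0.0714) = 0.2720
  p(0,2)=3/28: -0.1071 × log₂(0.1071) = 0.3453
  p(1,0)=1/7: -0.1429 × log₂(0.1429) = 0.4011
  p(1,1)=3/28: -0.1071 × log₂(0.1071) = 0.3453
  p(1,2)=1/7: -0.1429 × log₂(0.1429) = 0.4011
  p(2,0)=1/7: -0.1429 × log₂(0.1429) = 0.4011
  p(2,1)=1/28: -0.0357 × log₂(0.0357) = 0.1717
  p(2,2)=1/14: -0.0714 × log₂(0.0714) = 0.2720
H(X,Y) = 3.0531 bits


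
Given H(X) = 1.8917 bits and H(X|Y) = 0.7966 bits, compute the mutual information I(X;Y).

I(X;Y) = H(X) - H(X|Y)
I(X;Y) = 1.8917 - 0.7966 = 1.0951 bits


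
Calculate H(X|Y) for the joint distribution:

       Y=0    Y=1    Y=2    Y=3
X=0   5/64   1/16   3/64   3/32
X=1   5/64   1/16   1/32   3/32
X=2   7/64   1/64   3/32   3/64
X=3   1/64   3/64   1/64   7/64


H(X|Y) = Σ_y p(y) H(X|Y=y)
  p(Y=0) = 9/32, H(X|Y=0) = 1.7882
  p(Y=1) = 3/16, H(X|Y=1) = 1.8554
  p(Y=2) = 3/16, H(X|Y=2) = 1.7296
  p(Y=3) = 11/32, H(X|Y=3) = 1.9401
H(X|Y) = 0.2812×1.7882 + 0.1875×1.8554 + 0.1875×1.7296 + 0.3438×1.9401 = 1.8420 bits


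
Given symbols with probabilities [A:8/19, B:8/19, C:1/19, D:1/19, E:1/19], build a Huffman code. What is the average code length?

Huffman tree construction:
Combine smallest probabilities repeatedly
Resulting codes:
  A: 11 (length 2)
  B: 0 (length 1)
  C: 1010 (length 4)
  D: 1011 (length 4)
  E: 100 (length 3)
Average length = Σ p(s) × length(s) = 1.8421 bits


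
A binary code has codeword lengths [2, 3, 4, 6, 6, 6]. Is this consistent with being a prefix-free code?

Kraft inequality: Σ 2^(-l_i) ≤ 1 for prefix-free code
Calculating: 2^(-2) + 2^(-3) + 2^(-4) + 2^(-6) + 2^(-6) + 2^(-6)
= 0.25 + 0.125 + 0.0625 + 0.015625 + 0.015625 + 0.015625
= 0.4844
Since 0.4844 ≤ 1, prefix-free code exists


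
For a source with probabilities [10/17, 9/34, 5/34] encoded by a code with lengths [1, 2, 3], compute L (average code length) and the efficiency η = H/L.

Average length L = Σ p_i × l_i = 1.5588 bits
Entropy H = 1.3646 bits
Efficiency η = H/L × 100% = 87.54%


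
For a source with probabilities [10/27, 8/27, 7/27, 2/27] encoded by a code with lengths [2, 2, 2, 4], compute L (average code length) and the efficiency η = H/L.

Average length L = Σ p_i × l_i = 2.1481 bits
Entropy H = 1.8337 bits
Efficiency η = H/L × 100% = 85.36%


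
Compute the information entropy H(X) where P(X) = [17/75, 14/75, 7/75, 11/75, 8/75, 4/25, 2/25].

H(X) = -Σ p(x) log₂ p(x)
  -17/75 × log₂(17/75) = 0.4854
  -14/75 × log₂(14/75) = 0.4520
  -7/75 × log₂(7/75) = 0.3193
  -11/75 × log₂(11/75) = 0.4062
  -8/75 × log₂(8/75) = 0.3444
  -4/25 × log₂(4/25) = 0.4230
  -2/25 × log₂(2/25) = 0.2915
H(X) = 2.7218 bits


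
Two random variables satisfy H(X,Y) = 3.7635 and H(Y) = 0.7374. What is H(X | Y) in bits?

Chain rule: H(X,Y) = H(X|Y) + H(Y)
H(X|Y) = H(X,Y) - H(Y) = 3.7635 - 0.7374 = 3.0261 bits


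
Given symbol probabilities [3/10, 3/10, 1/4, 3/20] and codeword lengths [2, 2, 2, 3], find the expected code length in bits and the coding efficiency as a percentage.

Average length L = Σ p_i × l_i = 2.1500 bits
Entropy H = 1.9527 bits
Efficiency η = H/L × 100% = 90.82%


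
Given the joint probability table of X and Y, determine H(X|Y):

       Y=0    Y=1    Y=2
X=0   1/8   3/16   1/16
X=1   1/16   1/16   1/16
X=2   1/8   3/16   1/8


H(X|Y) = Σ_y p(y) H(X|Y=y)
  p(Y=0) = 5/16, H(X|Y=0) = 1.5219
  p(Y=1) = 7/16, H(X|Y=1) = 1.4488
  p(Y=2) = 1/4, H(X|Y=2) = 1.5000
H(X|Y) = 0.3125×1.5219 + 0.4375×1.4488 + 0.2500×1.5000 = 1.4845 bits


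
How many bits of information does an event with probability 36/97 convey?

Information content I(x) = -log₂(p(x))
I = -log₂(36/97) = -log₂(0.3711)
I = 1.4300 bits


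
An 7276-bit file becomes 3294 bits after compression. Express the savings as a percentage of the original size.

Space savings = (1 - Compressed/Original) × 100%
= (1 - 3294/7276) × 100%
= 54.73%


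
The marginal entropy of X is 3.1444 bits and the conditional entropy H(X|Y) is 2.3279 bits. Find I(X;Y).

I(X;Y) = H(X) - H(X|Y)
I(X;Y) = 3.1444 - 2.3279 = 0.8165 bits


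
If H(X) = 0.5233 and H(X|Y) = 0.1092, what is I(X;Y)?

I(X;Y) = H(X) - H(X|Y)
I(X;Y) = 0.5233 - 0.1092 = 0.4141 bits


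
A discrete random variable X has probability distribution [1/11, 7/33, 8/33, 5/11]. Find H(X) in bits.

H(X) = -Σ p(x) log₂ p(x)
  -1/11 × log₂(1/11) = 0.3145
  -7/33 × log₂(7/33) = 0.4745
  -8/33 × log₂(8/33) = 0.4956
  -5/11 × log₂(5/11) = 0.5170
H(X) = 1.8017 bits


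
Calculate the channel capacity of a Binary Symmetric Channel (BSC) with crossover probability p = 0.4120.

For BSC with error probability p:
C = 1 - H(p) where H(p) is binary entropy
H(0.4120) = -0.4120 × log₂(0.4120) - 0.5880 × log₂(0.5880)
H(p) = 0.9775
C = 1 - 0.9775 = 0.0225 bits/use


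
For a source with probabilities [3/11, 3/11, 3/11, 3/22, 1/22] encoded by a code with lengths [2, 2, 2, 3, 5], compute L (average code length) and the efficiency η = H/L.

Average length L = Σ p_i × l_i = 2.2727 bits
Entropy H = 2.1283 bits
Efficiency η = H/L × 100% = 93.65%


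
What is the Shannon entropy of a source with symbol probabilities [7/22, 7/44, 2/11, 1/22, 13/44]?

H(X) = -Σ p(x) log₂ p(x)
  -7/22 × log₂(7/22) = 0.5257
  -7/44 × log₂(7/44) = 0.4219
  -2/11 × log₂(2/11) = 0.4472
  -1/22 × log₂(1/22) = 0.2027
  -13/44 × log₂(13/44) = 0.5197
H(X) = 2.1172 bits


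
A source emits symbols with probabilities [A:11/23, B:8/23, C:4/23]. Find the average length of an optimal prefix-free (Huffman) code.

Huffman tree construction:
Combine smallest probabilities repeatedly
Resulting codes:
  A: 0 (length 1)
  B: 11 (length 2)
  C: 10 (length 2)
Average length = Σ p(s) × length(s) = 1.5217 bits


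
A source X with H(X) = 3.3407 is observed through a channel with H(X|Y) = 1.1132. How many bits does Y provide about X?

I(X;Y) = H(X) - H(X|Y)
I(X;Y) = 3.3407 - 1.1132 = 2.2275 bits


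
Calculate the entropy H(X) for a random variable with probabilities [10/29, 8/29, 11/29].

H(X) = -Σ p(x) log₂ p(x)
  -10/29 × log₂(10/29) = 0.5297
  -8/29 × log₂(8/29) = 0.5125
  -11/29 × log₂(11/29) = 0.5305
H(X) = 1.5727 bits


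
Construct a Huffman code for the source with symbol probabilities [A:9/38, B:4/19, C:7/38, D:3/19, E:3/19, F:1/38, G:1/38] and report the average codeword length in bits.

Huffman tree construction:
Combine smallest probabilities repeatedly
Resulting codes:
  A: 10 (length 2)
  B: 00 (length 2)
  C: 111 (length 3)
  D: 011 (length 3)
  E: 110 (length 3)
  F: 0100 (length 4)
  G: 0101 (length 4)
Average length = Σ p(s) × length(s) = 2.6053 bits


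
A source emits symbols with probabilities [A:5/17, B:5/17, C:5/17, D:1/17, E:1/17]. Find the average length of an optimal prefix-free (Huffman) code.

Huffman tree construction:
Combine smallest probabilities repeatedly
Resulting codes:
  A: 01 (length 2)
  B: 10 (length 2)
  C: 11 (length 2)
  D: 000 (length 3)
  E: 001 (length 3)
Average length = Σ p(s) × length(s) = 2.1176 bits


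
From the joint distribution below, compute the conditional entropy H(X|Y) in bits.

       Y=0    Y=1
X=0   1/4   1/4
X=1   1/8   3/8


H(X|Y) = Σ_y p(y) H(X|Y=y)
  p(Y=0) = 3/8, H(X|Y=0) = 0.9183
  p(Y=1) = 5/8, H(X|Y=1) = 0.9710
H(X|Y) = 0.3750×0.9183 + 0.6250×0.9710 = 0.9512 bits


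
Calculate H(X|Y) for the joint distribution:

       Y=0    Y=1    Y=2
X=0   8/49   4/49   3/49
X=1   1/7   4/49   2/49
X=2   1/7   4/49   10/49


H(X|Y) = Σ_y p(y) H(X|Y=y)
  p(Y=0) = 22/49, H(X|Y=0) = 1.5820
  p(Y=1) = 12/49, H(X|Y=1) = 1.5850
  p(Y=2) = 15/49, H(X|Y=2) = 1.2419
H(X|Y) = 0.4490×1.5820 + 0.2449×1.5850 + 0.3061×1.2419 = 1.4786 bits
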